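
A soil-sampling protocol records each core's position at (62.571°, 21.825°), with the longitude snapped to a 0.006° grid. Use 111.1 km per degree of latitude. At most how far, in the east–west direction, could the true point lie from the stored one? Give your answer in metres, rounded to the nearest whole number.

154 metres

With a 0.006° grid the true value lies within half a step, ±0.006°/2 = ±0.003°, of the stored one.
One degree of longitude at 62.571° is 111100 × cos 62.571° ≈ 111100 × 0.4606 = 51178.1 m.
East–west error: 0.003° × 51178.1 m/° ≈ 153.534 m.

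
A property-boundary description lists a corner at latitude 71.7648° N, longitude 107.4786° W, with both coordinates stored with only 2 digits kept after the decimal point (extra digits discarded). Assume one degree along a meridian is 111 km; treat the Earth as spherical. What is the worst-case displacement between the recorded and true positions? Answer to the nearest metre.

1163 metres

Truncating at 2 decimal places can drop up to a full unit in the last place, so each coordinate may be off by as much as 0.01°.
N–S: 0.01° × 111000 m/° = 1110 m.
Longitude error → 0.01 × 111000 × cos 71.7648° = 0.01 × 111000 × 0.3129 ≈ 347.34 m.
The two errors are perpendicular, so the maximum displacement is √(1110² + 347.34²) ≈ 1163.08 m.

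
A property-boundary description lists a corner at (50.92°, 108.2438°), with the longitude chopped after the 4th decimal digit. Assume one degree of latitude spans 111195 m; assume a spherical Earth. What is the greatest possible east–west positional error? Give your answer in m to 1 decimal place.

Truncating at 4 decimal places can drop up to a full unit in the last place, so the longitude may be off by as much as 0.0001°.
One degree of longitude at 50.92° is 111195 × cos 50.92° ≈ 111195 × 0.6304 = 70097.9 m.
Maximum E–W displacement: 0.0001 × 70097.9 = 7.00979 m.

7.0 m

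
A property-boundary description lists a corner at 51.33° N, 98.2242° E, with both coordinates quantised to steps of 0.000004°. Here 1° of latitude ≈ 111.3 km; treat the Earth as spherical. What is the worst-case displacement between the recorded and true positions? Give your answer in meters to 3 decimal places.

0.262 meters

With a 0.000004° grid the true value lies within half a step, ±0.000004°/2 = ±2e-06°, of the stored one.
Latitude error → 2e-06 × 111300 = 0.2226 m along the meridian.
Longitude error → 2e-06 × 111300 × cos 51.33° = 2e-06 × 111300 × 0.6248 ≈ 0.139088 m.
Combining orthogonally: (0.2226² + 0.139088²)^½ ≈ 0.262481 m.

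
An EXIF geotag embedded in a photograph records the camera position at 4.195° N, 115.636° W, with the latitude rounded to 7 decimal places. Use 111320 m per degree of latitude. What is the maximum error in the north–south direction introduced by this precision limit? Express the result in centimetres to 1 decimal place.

0.6 centimetres

Rounding to 7 decimal places leaves the latitude within ±5e-08° of the true value.
North–south distance: 5e-08° × 111320 m/° = 0.005566 m.
That is 0.005566 m = 0.5566 cm.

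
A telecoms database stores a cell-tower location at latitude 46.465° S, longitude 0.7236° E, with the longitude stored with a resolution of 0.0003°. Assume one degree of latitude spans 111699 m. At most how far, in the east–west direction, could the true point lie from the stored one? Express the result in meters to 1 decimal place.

11.5 meters

With a 0.0003° grid the true value lies within half a step, ±0.0003°/2 = ±0.00015°, of the stored one.
Parallels shrink by cos φ, so at 46.465° a degree of longitude is 111699 × 0.6888 ≈ 76938 m.
Maximum E–W displacement: 0.00015 × 76938 = 11.5407 m.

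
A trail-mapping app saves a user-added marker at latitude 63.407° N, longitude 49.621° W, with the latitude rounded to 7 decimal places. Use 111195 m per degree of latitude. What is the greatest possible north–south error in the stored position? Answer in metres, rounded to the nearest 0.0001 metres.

0.0056 metres

Rounding to 7 decimal places leaves the latitude within ±5e-08° of the true value.
North–south distance: 5e-08° × 111195 m/° = 0.00555975 m.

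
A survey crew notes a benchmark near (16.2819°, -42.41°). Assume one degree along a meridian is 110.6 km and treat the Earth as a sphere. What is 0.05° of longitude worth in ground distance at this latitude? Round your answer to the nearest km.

0.05° of longitude at 16.2819° is 0.05 × 110600 × cos 16.2819° ≈ 0.05 × 106164 = 5308.21 m.
That is 5308.21 m = 5.3082 km.

5 km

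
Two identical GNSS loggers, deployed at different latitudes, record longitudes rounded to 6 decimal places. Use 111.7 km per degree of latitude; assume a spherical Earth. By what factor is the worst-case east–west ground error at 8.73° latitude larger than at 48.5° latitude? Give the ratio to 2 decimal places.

1.49

Rounding to 6 decimal places leaves the longitude within ±5e-07° of the true value.
At 8.73°: 5e-07° × 111700 × cos 8.73° = 5e-07 × 111700 × 0.9884 ≈ 0.055203 m.
At 48.5°: 5e-07° × 111700 × cos 48.5° = 5e-07 × 111700 × 0.6626 ≈ 0.037007 m.
The ratio reduces to cos 8.73° / cos 48.5° = 0.9884/0.6626 ≈ 1.4917.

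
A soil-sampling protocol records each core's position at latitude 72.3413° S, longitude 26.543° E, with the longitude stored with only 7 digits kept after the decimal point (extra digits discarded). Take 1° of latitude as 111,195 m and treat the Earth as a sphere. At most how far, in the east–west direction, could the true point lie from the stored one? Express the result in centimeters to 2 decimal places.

Truncating at 7 decimal places can drop up to a full unit in the last place, so the longitude may be off by as much as 1e-07°.
Parallels shrink by cos φ, so at 72.3413° a degree of longitude is 111195 × 0.3033 ≈ 33730.6 m.
Maximum E–W displacement: 1e-07 × 33730.6 = 0.00337306 m.
That is 0.00337306 m = 0.33731 cm.

0.34 centimeters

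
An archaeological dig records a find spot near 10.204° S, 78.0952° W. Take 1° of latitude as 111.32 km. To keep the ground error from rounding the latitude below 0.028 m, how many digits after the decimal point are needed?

One degree of latitude covers 111320 m.
N decimal places → at most half a unit in the last place, 0.5 × 10⁻ᴺ° = 111320/2 × 10⁻ᴺ m.
Need 0.5 × 111320 × 10⁻ᴺ ≤ 0.028 → 10⁻ᴺ ≤ 5.031e-07, so N ≥ 6.30.
N = 6 would give 0.0557 m (too coarse); N = 7 gives 0.00557 m ≤ 0.028 m.

7 decimal places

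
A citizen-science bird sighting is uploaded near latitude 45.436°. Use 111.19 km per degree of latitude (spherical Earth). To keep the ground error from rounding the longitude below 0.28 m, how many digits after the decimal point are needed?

6 decimal places

At 45.436° one degree of longitude covers 111190 × cos 45.436° ≈ 111190 × 0.7017 ≈ 78022.6 m.
With N decimal places the half-ulp bound is 0.5·10⁻ᴺ°, or 0.5·10⁻ᴺ × 78022.6 m on the ground.
Need 0.5 × 78022.6 × 10⁻ᴺ ≤ 0.28 → 10⁻ᴺ ≤ 7.177e-06, so N ≥ 5.14.
N = 5 would give 0.39 m (too coarse); N = 6 gives 0.039 m ≤ 0.28 m.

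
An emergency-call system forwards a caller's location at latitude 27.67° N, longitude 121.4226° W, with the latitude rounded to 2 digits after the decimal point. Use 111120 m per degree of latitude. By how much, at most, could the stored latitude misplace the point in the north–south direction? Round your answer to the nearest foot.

Rounding to 2 decimal places leaves the latitude within ±0.005° of the true value.
North–south distance: 0.005° × 111120 m/° = 555.6 m.
Converting: 555.6 m × 3.2808 ft/m ≈ 1822.8 ft.

1823 feet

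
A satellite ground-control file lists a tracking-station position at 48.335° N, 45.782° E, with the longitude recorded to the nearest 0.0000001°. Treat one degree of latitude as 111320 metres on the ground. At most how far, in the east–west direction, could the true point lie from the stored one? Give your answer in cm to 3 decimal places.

0.370 cm

Rounding to 7 decimal places leaves the longitude within ±5e-08° of the true value.
At latitude 48.335° a degree of longitude spans 111320 m × cos 48.335° = 111320 × 0.6648 ≈ 74002.7 m.
Maximum E–W displacement: 5e-08 × 74002.7 = 0.00370013 m.
That is 0.00370013 m = 0.37001 cm.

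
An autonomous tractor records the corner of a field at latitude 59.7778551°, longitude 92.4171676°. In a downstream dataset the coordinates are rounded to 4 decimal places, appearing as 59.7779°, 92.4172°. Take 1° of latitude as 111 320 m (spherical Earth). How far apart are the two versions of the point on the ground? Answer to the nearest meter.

Δlat = 59.7778551 − 59.7779 = -0.0000449°; Δlon = 92.4171676 − 92.4172 = -0.0000324°.
North–south shift: -0.0000449 × 111320 = -4.99827 m.
East–west at this latitude: -0.0000324° × 111320 × cos 59.7779° ≈ -0.0000324 × 56033.3 = -1.81548 m.
Distance: √(4.99827² + 1.81548²) ≈ 5.31777 m.

5 meters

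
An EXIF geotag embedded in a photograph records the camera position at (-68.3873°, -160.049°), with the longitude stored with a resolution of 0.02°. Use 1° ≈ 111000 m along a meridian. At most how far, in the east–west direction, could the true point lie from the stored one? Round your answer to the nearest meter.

409 meters

With a 0.02° grid the true value lies within half a step, ±0.02°/2 = ±0.01°, of the stored one.
One degree of longitude at 68.3873° is 111000 × cos 68.3873° ≈ 111000 × 0.3683 = 40884.7 m.
East–west error: 0.01° × 40884.7 m/° ≈ 408.847 m.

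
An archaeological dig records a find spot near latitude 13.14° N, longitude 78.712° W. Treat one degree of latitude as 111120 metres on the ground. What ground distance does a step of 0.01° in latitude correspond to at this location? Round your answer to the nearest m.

1111 m

Along a meridian 0.01° is 0.01 × 111120 = 1111.2 m.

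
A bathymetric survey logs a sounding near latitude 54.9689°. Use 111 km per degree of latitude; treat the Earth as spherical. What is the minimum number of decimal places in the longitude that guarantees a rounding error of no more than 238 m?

At 54.9689° one degree of longitude covers 111000 × cos 54.9689° ≈ 111000 × 0.5740 ≈ 63716.3 m.
Rounding to N decimal places gives at most 0.5 × 10⁻ᴺ degrees of error, i.e. 0.5 × 10⁻ᴺ × 63716.3 m.
Need 0.5 × 63716.3 × 10⁻ᴺ ≤ 238 → 10⁻ᴺ ≤ 7.471e-03, so N ≥ 2.13.
At 2 places the error can reach 319 m, but 3 places keeps it to 31.9 m.

3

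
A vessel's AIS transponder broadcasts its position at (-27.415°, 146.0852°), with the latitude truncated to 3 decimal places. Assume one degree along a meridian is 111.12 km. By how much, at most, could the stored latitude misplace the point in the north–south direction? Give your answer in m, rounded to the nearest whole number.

111 m

Truncating at 3 decimal places can drop up to a full unit in the last place, so the latitude may be off by as much as 0.001°.
Along the meridian that is 0.001° × 111120 m/° = 111.12 m.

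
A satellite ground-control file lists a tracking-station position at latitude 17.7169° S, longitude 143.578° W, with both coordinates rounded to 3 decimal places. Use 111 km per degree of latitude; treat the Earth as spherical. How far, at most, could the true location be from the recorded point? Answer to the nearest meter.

77 meters

Rounding to 3 decimal places leaves each coordinate within ±0.0005° of the true value.
North–south component: 0.0005° × 111000 = 55.5 m.
Longitude error → 0.0005 × 111000 × cos 17.7169° = 0.0005 × 111000 × 0.9526 ≈ 52.8677 m.
Combining orthogonally: (55.5² + 52.8677²)^½ ≈ 76.6502 m.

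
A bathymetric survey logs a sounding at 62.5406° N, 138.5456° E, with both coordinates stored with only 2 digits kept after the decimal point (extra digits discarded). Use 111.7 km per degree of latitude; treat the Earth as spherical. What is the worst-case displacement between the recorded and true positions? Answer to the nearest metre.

Truncating at 2 decimal places can drop up to a full unit in the last place, so each coordinate may be off by as much as 0.01°.
N–S: 0.01° × 111700 m/° = 1117 m.
East–west component at 62.5406°: 0.01° × 111700 × cos 62.5406° ≈ 0.01 × 51507.1 ≈ 515.071 m.
Combining orthogonally: (1117² + 515.071²)^½ ≈ 1230.04 m.

1230 metres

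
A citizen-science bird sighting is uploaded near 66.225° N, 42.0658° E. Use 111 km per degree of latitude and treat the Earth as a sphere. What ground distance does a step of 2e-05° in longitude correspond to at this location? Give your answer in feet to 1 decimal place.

2.9 feet

2e-05° of longitude at 66.225° is 2e-05 × 111000 × cos 66.225° ≈ 2e-05 × 44749.2 = 0.894984 m.
Converting: 0.894984 m × 3.2808 ft/m ≈ 2.9363 ft.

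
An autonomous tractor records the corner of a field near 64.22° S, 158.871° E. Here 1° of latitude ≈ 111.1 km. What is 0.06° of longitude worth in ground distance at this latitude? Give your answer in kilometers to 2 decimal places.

2.90 kilometers

0.06° of longitude at 64.22° is 0.06 × 111100 × cos 64.22° ≈ 0.06 × 48319.3 = 2899.16 m.
That is 2899.16 m = 2.8992 km.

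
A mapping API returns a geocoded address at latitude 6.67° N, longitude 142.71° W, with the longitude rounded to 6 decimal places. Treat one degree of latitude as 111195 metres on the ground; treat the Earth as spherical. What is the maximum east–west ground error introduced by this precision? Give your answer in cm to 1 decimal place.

5.5 cm

Rounding to 6 decimal places leaves the longitude within ±5e-07° of the true value.
One degree of longitude at 6.67° is 111195 × cos 6.67° ≈ 111195 × 0.9932 = 110442 m.
Maximum E–W displacement: 5e-07 × 110442 = 0.0552212 m.
That is 0.0552212 m = 5.5221 cm.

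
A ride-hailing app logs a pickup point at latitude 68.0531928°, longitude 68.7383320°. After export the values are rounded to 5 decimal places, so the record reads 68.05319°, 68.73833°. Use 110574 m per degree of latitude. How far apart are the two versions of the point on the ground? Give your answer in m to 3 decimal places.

0.320 m

Δlat = 68.0531928 − 68.05319 = +0.0000028°; Δlon = 68.7383320 − 68.73833 = +0.0000020°.
North–south shift: 0.0000028 × 110574 = 0.309607 m.
East–west at this latitude: 0.0000020° × 110574 × cos 68.0532° ≈ 0.0000020 × 41326.6 = 0.0826531 m.
Hypotenuse of the two orthogonal shifts: √(0.309607² + 0.0826531²) = 0.32045 m.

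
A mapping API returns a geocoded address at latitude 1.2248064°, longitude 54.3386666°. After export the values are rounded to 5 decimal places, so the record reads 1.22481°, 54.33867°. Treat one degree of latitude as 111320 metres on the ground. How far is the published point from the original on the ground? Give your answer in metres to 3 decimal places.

0.551 metres

Δlat = 1.2248064 − 1.22481 = -0.0000036°; Δlon = 54.3386666 − 54.33867 = -0.0000034°.
N–S: -0.0000036° × 111320 m/° = -0.400752 m.
E–W at 1.22481°: -0.0000034° × 111320 × cos 1.22481° = -0.0000034 × 111320 × 0.9998 ≈ -0.378402 m.
Hypotenuse of the two orthogonal shifts: √(0.400752² + 0.378402²) = 0.551171 m.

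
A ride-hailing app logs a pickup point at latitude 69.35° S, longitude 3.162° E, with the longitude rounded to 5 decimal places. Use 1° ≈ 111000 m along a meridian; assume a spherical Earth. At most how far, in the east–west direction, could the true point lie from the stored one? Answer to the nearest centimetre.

Rounding to 5 decimal places leaves the longitude within ±5e-06° of the true value.
At latitude 69.35° a degree of longitude spans 111000 m × cos 69.35° = 111000 × 0.3527 ≈ 39145.1 m.
East–west error: 5e-06° × 39145.1 m/° ≈ 0.195725 m.
That is 0.195725 m = 19.573 cm.

20 centimetres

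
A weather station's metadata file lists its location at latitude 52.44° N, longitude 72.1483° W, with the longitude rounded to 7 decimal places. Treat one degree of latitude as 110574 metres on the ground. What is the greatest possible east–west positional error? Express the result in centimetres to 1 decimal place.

Rounding to 7 decimal places leaves the longitude within ±5e-08° of the true value.
One degree of longitude at 52.44° is 110574 × cos 52.44° ≈ 110574 × 0.6096 = 67405 m.
Maximum E–W displacement: 5e-08 × 67405 = 0.00337025 m.
That is 0.00337025 m = 0.33703 cm.

0.3 centimetres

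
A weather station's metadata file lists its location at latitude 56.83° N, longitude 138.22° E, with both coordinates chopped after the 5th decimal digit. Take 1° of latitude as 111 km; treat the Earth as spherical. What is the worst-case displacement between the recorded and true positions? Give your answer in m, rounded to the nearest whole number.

Truncating at 5 decimal places can drop up to a full unit in the last place, so each coordinate may be off by as much as 1e-05°.
Latitude error → 1e-05 × 111000 = 1.11 m along the meridian.
E–W at 56.83°: 1e-05° × 111000 × cos 56.83° = 1e-05 × 111000 × 0.5471 ≈ 0.607309 m.
Worst case both components are at the extreme and orthogonal: √(1.11² + 0.607309²) ≈ 1.26528 m.

1 m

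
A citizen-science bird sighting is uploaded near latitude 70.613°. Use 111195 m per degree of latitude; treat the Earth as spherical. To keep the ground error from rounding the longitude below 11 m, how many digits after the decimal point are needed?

At 70.613° one degree of longitude covers 111195 × cos 70.613° ≈ 111195 × 0.3319 ≈ 36910.9 m.
With N decimal places the half-ulp bound is 0.5·10⁻ᴺ°, or 0.5·10⁻ᴺ × 36910.9 m on the ground.
Need 0.5 × 36910.9 × 10⁻ᴺ ≤ 11 → 10⁻ᴺ ≤ 5.960e-04, so N ≥ 3.22.
So 4 decimal places suffice (1.85 m); 3 would allow up to 18.5 m.

4 decimal places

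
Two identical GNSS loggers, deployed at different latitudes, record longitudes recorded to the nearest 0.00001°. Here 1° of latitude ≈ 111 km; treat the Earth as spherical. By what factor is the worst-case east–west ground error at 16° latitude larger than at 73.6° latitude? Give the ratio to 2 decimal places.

Rounding to 5 decimal places leaves the longitude within ±5e-06° of the true value.
At 16°: 5e-06° × 111000 × cos 16° = 5e-06 × 111000 × 0.9613 ≈ 0.5335 m.
Error at 73.6° = 5e-06° × 111000 × cos 73.6° ≈ 0.555 × 0.2823 = 0.1567 m.
Ratio: 0.5335 / 0.1567 = cos 16° / cos 73.6° ≈ 3.4046.

3.40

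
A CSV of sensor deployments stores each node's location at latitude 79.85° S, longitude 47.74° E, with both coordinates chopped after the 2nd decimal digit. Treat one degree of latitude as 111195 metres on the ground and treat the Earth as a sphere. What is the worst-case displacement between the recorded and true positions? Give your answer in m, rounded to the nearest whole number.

Truncating at 2 decimal places can drop up to a full unit in the last place, so each coordinate may be off by as much as 0.01°.
Latitude error → 0.01 × 111195 = 1111.95 m along the meridian.
Longitude error → 0.01 × 111195 × cos 79.85° = 0.01 × 111195 × 0.1762 ≈ 195.954 m.
The two errors are perpendicular, so the maximum displacement is √(1111.95² + 195.954²) ≈ 1129.08 m.

1129 m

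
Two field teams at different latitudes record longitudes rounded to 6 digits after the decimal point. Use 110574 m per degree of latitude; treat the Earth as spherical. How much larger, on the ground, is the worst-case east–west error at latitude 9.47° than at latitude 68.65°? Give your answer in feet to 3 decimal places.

0.113 feet

Rounding to 6 decimal places leaves the longitude within ±5e-07° of the true value.
Error at 9.47° = 5e-07° × 110574 × cos 9.47° ≈ 0.055287 × 0.9864 = 0.054534 m.
Error at 68.65° = 5e-07° × 110574 × cos 68.65° ≈ 0.055287 × 0.3641 = 0.020128 m.
So the lower-latitude error exceeds the higher by 0.054534 − 0.020128 = 0.034406 m.
In feet: 0.0344055 m ÷ 0.3048 ≈ 0.11288 ft.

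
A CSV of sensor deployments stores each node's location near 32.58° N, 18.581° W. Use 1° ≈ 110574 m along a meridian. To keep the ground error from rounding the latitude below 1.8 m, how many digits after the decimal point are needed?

One degree of latitude covers 110574 m.
With N decimal places the half-ulp bound is 0.5·10⁻ᴺ°, or 0.5·10⁻ᴺ × 110574 m on the ground.
Setting 55287 × 10⁻ᴺ ≤ 1.8 gives 10ᴺ ≥ 3.072e+04, i.e. N ≥ 4.49.
N = 4 would give 5.53 m (too coarse); N = 5 gives 0.553 m ≤ 1.8 m.

5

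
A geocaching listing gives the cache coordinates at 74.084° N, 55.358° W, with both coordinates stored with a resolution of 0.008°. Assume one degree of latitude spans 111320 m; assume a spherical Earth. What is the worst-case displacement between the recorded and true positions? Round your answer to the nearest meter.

462 meters

With a 0.008° grid the true value lies within half a step, ±0.008°/2 = ±0.004°, of the stored one.
N–S: 0.004° × 111320 m/° = 445.28 m.
East–west component at 74.084°: 0.004° × 111320 × cos 74.084° ≈ 0.004 × 30527 ≈ 122.108 m.
Worst case both components are at the extreme and orthogonal: √(445.28² + 122.108²) ≈ 461.719 m.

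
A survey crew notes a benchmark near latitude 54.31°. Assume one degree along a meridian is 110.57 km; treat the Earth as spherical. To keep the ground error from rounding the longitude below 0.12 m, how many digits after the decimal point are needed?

6

At 54.31° one degree of longitude covers 110570 × cos 54.31° ≈ 110570 × 0.5834 ≈ 64506.5 m.
Rounding to N decimal places gives at most 0.5 × 10⁻ᴺ degrees of error, i.e. 0.5 × 10⁻ᴺ × 64506.5 m.
Setting 32253.2 × 10⁻ᴺ ≤ 0.12 gives 10ᴺ ≥ 2.688e+05, i.e. N ≥ 5.43.
So 6 decimal places suffice (0.0323 m); 5 would allow up to 0.323 m.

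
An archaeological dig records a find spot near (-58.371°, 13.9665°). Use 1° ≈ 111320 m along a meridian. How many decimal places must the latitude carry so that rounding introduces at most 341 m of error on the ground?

One degree of latitude covers 111320 m.
N decimal places → at most half a unit in the last place, 0.5 × 10⁻ᴺ° = 111320/2 × 10⁻ᴺ m.
Need 0.5 × 111320 × 10⁻ᴺ ≤ 341 → 10⁻ᴺ ≤ 6.126e-03, so N ≥ 2.21.
N = 2 would give 557 m (too coarse); N = 3 gives 55.7 m ≤ 341 m.

3 decimal places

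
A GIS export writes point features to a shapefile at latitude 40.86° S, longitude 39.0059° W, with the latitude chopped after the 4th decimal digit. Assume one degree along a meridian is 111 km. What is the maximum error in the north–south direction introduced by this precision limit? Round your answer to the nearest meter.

Truncating at 4 decimal places can drop up to a full unit in the last place, so the latitude may be off by as much as 0.0001°.
So the N–S error is at most 0.0001 × 111000 = 11.1 m.

11 meters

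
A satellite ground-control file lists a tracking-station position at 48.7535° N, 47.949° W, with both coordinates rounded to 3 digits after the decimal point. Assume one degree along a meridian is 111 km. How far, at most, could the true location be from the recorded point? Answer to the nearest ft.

218 ft

Rounding to 3 decimal places leaves each coordinate within ±0.0005° of the true value.
North–south component: 0.0005° × 111000 = 55.5 m.
East–west component at 48.7535°: 0.0005° × 111000 × cos 48.7535° ≈ 0.0005 × 73182.3 ≈ 36.5911 m.
Worst case both components are at the extreme and orthogonal: √(55.5² + 36.5911²) ≈ 66.4768 m.
In feet: 66.4768 m ÷ 0.3048 ≈ 218.1 ft.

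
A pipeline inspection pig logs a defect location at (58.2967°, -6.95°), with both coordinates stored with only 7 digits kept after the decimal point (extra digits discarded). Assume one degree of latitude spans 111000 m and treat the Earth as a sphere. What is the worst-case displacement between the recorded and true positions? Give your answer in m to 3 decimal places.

Truncating at 7 decimal places can drop up to a full unit in the last place, so each coordinate may be off by as much as 1e-07°.
North–south component: 1e-07° × 111000 = 0.0111 m.
E–W at 58.2967°: 1e-07° × 111000 × cos 58.2967° = 1e-07 × 111000 × 0.5255 ≈ 0.00583328 m.
Combining orthogonally: (0.0111² + 0.00583328²)^½ ≈ 0.0125394 m.

0.013 m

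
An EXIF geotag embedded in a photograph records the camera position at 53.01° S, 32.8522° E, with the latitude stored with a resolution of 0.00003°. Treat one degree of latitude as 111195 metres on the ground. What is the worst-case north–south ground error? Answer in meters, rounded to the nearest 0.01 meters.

With a 0.00003° grid the true value lies within half a step, ±0.00003°/2 = ±1.5e-05°, of the stored one.
North–south distance: 1.5e-05° × 111195 m/° = 1.66793 m.

1.67 meters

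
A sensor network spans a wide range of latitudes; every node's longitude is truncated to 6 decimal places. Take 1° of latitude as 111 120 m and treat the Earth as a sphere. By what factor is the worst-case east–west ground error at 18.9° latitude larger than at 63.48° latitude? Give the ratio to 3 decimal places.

Truncating at 6 decimal places can drop up to a full unit in the last place, so the longitude may be off by as much as 1e-06°.
Error at 18.9° = 1e-06° × 111120 × cos 18.9° ≈ 0.11112 × 0.9461 = 0.10513 m.
At 63.48°: 1e-06° × 111120 × cos 63.48° = 1e-06 × 111120 × 0.4465 ≈ 0.049616 m.
The ratio reduces to cos 18.9° / cos 63.48° = 0.9461/0.4465 ≈ 2.1188.

2.119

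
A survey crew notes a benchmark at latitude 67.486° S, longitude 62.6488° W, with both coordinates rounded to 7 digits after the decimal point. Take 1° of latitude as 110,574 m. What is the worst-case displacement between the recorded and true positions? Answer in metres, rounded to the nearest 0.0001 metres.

Rounding to 7 decimal places leaves each coordinate within ±5e-08° of the true value.
Latitude error → 5e-08 × 110574 = 0.0055287 m along the meridian.
East–west component at 67.486°: 5e-08° × 110574 × cos 67.486° ≈ 5e-08 × 42339.8 ≈ 0.00211699 m.
Worst case both components are at the extreme and orthogonal: √(0.0055287² + 0.00211699²) ≈ 0.00592015 m.

0.0059 metres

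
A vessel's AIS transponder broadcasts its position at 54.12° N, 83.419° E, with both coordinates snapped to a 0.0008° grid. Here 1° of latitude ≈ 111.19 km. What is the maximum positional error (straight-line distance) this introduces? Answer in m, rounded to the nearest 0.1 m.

With a 0.0008° grid the true value lies within half a step, ±0.0008°/2 = ±0.0004°, of the stored one.
North–south component: 0.0004° × 111190 = 44.476 m.
East–west component at 54.12°: 0.0004° × 111190 × cos 54.12° ≈ 0.0004 × 65167.3 ≈ 26.0669 m.
Combining orthogonally: (44.476² + 26.0669²)^½ ≈ 51.5519 m.

51.6 m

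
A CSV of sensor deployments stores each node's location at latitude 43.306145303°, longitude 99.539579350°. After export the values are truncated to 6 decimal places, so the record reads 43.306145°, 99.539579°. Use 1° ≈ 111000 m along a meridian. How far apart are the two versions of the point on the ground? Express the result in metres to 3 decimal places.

0.044 metres

Δlat = 43.306145303 − 43.306145 = +0.000000303°; Δlon = 99.539579350 − 99.539579 = +0.000000350°.
N–S: 0.000000303° × 111000 m/° = 0.033633 m.
East–west at this latitude: 0.000000350° × 111000 × cos 43.3061° ≈ 0.000000350 × 80774.6 = 0.0282711 m.
Distance: √(0.033633² + 0.0282711²) ≈ 0.0439367 m.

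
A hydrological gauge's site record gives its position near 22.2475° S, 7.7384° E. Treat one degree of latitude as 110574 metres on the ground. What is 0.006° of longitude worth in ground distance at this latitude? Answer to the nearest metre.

At 22.2475° a degree of longitude is 110574 × cos 22.2475° ≈ 102343 m, so 0.006° corresponds to 614.055 m.

614 metres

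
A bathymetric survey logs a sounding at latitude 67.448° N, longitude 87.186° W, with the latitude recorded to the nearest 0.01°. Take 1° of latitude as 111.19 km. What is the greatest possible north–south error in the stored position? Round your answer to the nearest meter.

556 meters

Rounding to 2 decimal places leaves the latitude within ±0.005° of the true value.
North–south distance: 0.005° × 111190 m/° = 555.95 m.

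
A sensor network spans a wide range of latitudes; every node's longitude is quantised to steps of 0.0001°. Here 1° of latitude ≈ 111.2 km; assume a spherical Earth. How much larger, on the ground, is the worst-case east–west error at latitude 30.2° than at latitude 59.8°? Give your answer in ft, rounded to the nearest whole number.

With a 0.0001° grid the true value lies within half a step, ±0.0001°/2 = ±5e-05°, of the stored one.
Error at 30.2° = 5e-05° × 111200 × cos 30.2° ≈ 5.56 × 0.8643 = 4.8054 m.
At 59.8°: 5e-05° × 111200 × cos 59.8° = 5e-05 × 111200 × 0.5030 ≈ 2.7968 m.
Difference: 4.8054 − 2.7968 = 2.0086 m.
Converting: 2.00858 m × 3.2808 ft/m ≈ 6.5898 ft.

7 ft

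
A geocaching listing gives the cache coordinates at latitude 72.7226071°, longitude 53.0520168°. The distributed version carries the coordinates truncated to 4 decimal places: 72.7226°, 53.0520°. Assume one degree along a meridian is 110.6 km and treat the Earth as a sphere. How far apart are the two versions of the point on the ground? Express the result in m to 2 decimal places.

The latitude changed by +0.0000071° and the longitude by +0.0000168°.
North–south shift: 0.0000071 × 110600 = 0.78526 m.
E–W at 72.7226°: 0.0000168° × 110600 × cos 72.7226° = 0.0000168 × 110600 × 0.2970 ≈ 0.551847 m.
Distance: √(0.78526² + 0.551847²) ≈ 0.959775 m.

0.96 m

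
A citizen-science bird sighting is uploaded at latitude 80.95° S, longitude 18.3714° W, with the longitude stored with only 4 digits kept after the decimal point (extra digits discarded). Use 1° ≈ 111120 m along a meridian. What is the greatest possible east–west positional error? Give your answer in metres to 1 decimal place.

1.7 metres

Truncating at 4 decimal places can drop up to a full unit in the last place, so the longitude may be off by as much as 0.0001°.
One degree of longitude at 80.95° is 111120 × cos 80.95° ≈ 111120 × 0.1573 = 17478.8 m.
East–west error: 0.0001° × 17478.8 m/° ≈ 1.74788 m.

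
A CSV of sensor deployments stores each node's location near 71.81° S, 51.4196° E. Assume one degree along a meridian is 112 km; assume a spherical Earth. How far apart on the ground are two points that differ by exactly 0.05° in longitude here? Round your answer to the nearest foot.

At 71.81° a degree of longitude is 112000 × cos 71.81° ≈ 34962.9 m, so 0.05° corresponds to 1748.15 m.
Converting: 1748.15 m × 3.2808 ft/m ≈ 5735.4 ft.

5735 feet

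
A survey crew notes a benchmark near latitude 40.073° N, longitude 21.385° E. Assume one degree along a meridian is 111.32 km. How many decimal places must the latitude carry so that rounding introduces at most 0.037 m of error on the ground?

7 decimal places

One degree of latitude covers 111320 m.
With N decimal places the half-ulp bound is 0.5·10⁻ᴺ°, or 0.5·10⁻ᴺ × 111320 m on the ground.
Need 0.5 × 111320 × 10⁻ᴺ ≤ 0.037 → 10⁻ᴺ ≤ 6.648e-07, so N ≥ 6.18.
So 7 decimal places suffice (0.00557 m); 6 would allow up to 0.0557 m.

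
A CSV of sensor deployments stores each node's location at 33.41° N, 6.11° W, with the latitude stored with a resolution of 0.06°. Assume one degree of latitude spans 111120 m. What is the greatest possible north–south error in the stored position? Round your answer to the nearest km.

With a 0.06° grid the true value lies within half a step, ±0.06°/2 = ±0.03°, of the stored one.
Along the meridian that is 0.03° × 111120 m/° = 3333.6 m.
That is 3333.6 m = 3.3336 km.

3 km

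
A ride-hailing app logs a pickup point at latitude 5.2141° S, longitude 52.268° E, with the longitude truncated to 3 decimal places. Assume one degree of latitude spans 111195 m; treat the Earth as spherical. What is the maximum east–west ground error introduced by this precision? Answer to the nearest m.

111 m

Truncating at 3 decimal places can drop up to a full unit in the last place, so the longitude may be off by as much as 0.001°.
One degree of longitude at 5.2141° is 111195 × cos 5.2141° ≈ 111195 × 0.9959 = 110735 m.
East–west error: 0.001° × 110735 m/° ≈ 110.735 m.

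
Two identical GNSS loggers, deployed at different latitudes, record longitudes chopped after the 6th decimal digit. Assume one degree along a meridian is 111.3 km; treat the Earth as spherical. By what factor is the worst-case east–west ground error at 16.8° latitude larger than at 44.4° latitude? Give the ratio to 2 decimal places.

1.34

Truncating at 6 decimal places can drop up to a full unit in the last place, so the longitude may be off by as much as 1e-06°.
Error at 16.8° = 1e-06° × 111300 × cos 16.8° ≈ 0.1113 × 0.9573 = 0.10655 m.
Error at 44.4° = 1e-06° × 111300 × cos 44.4° ≈ 0.1113 × 0.7145 = 0.079521 m.
Ratio: 0.10655 / 0.079521 = cos 16.8° / cos 44.4° ≈ 1.3399.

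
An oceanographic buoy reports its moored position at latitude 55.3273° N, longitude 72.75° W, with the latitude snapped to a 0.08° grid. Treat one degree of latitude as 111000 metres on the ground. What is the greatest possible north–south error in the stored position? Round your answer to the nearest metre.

4440 metres

With a 0.08° grid the true value lies within half a step, ±0.08°/2 = ±0.04°, of the stored one.
So the N–S error is at most 0.04 × 111000 = 4440 m.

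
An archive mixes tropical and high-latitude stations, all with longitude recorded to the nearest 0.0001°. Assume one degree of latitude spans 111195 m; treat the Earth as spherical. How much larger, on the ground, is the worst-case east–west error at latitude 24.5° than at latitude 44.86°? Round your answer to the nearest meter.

1 meters

Rounding to 4 decimal places leaves the longitude within ±5e-05° of the true value.
Error at 24.5° = 5e-05° × 111195 × cos 24.5° ≈ 5.5598 × 0.9100 = 5.0592 m.
At 44.86°: 5e-05° × 111195 × cos 44.86° = 5e-05 × 111195 × 0.7088 ≈ 3.9409 m.
So the lower-latitude error exceeds the higher by 5.0592 − 3.9409 = 1.1182 m.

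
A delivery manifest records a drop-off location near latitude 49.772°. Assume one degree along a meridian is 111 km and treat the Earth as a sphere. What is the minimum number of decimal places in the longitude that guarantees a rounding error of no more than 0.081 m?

At 49.772° one degree of longitude covers 111000 × cos 49.772° ≈ 111000 × 0.6458 ≈ 71687.2 m.
With N decimal places the half-ulp bound is 0.5·10⁻ᴺ°, or 0.5·10⁻ᴺ × 71687.2 m on the ground.
Setting 35843.6 × 10⁻ᴺ ≤ 0.081 gives 10ᴺ ≥ 4.425e+05, i.e. N ≥ 5.65.
At 5 places the error can reach 0.358 m, but 6 places keeps it to 0.0358 m.

6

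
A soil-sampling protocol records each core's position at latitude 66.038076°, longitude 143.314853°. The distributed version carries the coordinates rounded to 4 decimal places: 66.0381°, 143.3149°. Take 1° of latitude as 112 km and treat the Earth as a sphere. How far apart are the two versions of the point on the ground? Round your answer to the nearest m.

Δlat = 66.038076 − 66.0381 = -0.000024°; Δlon = 143.314853 − 143.3149 = -0.000047°.
North–south shift: -0.000024 × 112000 = -2.688 m.
E–W at 66.0381°: -0.000047° × 112000 × cos 66.0381° = -0.000047 × 112000 × 0.4061 ≈ -2.13786 m.
Hypotenuse of the two orthogonal shifts: √(2.688² + 2.13786²) = 3.4345 m.

3 m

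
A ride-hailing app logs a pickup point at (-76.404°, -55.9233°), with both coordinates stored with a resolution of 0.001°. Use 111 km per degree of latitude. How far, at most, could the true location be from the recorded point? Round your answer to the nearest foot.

With a 0.001° grid the true value lies within half a step, ±0.001°/2 = ±0.0005°, of the stored one.
North–south component: 0.0005° × 111000 = 55.5 m.
E–W at 76.404°: 0.0005° × 111000 × cos 76.404° = 0.0005 × 111000 × 0.2351 ≈ 13.0466 m.
Combining orthogonally: (55.5² + 13.0466²)^½ ≈ 57.0128 m.
Converting: 57.0128 m × 3.2808 ft/m ≈ 187.05 ft.

187 feet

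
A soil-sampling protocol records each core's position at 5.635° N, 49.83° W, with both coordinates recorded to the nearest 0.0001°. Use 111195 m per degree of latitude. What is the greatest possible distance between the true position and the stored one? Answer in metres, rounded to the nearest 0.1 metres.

7.8 metres

Rounding to 4 decimal places leaves each coordinate within ±5e-05° of the true value.
N–S: 5e-05° × 111195 m/° = 5.55975 m.
Longitude error → 5e-05 × 111195 × cos 5.635° = 5e-05 × 111195 × 0.9952 ≈ 5.53288 m.
Combining orthogonally: (5.55975² + 5.53288²)^½ ≈ 7.8437 m.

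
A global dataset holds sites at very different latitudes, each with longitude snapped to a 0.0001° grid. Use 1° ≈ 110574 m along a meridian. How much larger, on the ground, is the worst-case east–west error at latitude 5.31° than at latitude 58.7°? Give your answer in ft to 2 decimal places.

With a 0.0001° grid the true value lies within half a step, ±0.0001°/2 = ±5e-05°, of the stored one.
Error at 5.31° = 5e-05° × 110574 × cos 5.31° ≈ 5.5287 × 0.9957 = 5.505 m.
At 58.7°: 5e-05° × 110574 × cos 58.7° = 5e-05 × 110574 × 0.5195 ≈ 2.8723 m.
Difference: 5.505 − 2.8723 = 2.6327 m.
Converting: 2.63271 m × 3.2808 ft/m ≈ 8.6375 ft.

8.64 ft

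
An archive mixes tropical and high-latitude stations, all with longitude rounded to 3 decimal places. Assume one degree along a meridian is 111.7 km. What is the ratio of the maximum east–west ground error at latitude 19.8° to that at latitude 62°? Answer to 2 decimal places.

Rounding to 3 decimal places leaves the longitude within ±0.0005° of the true value.
Error at 19.8° = 0.0005° × 111700 × cos 19.8° ≈ 55.85 × 0.9409 = 52.548 m.
Error at 62° = 0.0005° × 111700 × cos 62° ≈ 55.85 × 0.4695 = 26.22 m.
Ratio: 52.548 / 26.22 = cos 19.8° / cos 62° ≈ 2.0041.

2.00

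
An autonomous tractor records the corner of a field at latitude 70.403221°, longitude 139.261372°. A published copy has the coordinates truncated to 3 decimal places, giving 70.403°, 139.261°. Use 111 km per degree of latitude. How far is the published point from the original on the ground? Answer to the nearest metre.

28 metres

Δlat = 70.403221 − 70.403 = +0.000221°; Δlon = 139.261372 − 139.261 = +0.000372°.
North–south shift: 0.000221 × 111000 = 24.531 m.
E–W at 70.403°: 0.000372° × 111000 × cos 70.403° = 0.000372 × 111000 × 0.3354 ≈ 13.8494 m.
Distance: √(24.531² + 13.8494²) ≈ 28.1705 m.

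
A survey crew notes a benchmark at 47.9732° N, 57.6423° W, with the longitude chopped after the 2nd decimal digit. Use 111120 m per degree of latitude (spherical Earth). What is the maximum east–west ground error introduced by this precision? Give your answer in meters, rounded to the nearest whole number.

744 meters

Truncating at 2 decimal places can drop up to a full unit in the last place, so the longitude may be off by as much as 0.01°.
One degree of longitude at 47.9732° is 111120 × cos 47.9732° ≈ 111120 × 0.6695 = 74392.4 m.
East–west error: 0.01° × 74392.4 m/° ≈ 743.924 m.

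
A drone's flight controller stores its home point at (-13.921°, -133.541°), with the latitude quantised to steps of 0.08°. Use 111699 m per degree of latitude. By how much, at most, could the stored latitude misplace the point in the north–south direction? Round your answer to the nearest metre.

With a 0.08° grid the true value lies within half a step, ±0.08°/2 = ±0.04°, of the stored one.
North–south distance: 0.04° × 111699 m/° = 4467.96 m.

4468 metres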